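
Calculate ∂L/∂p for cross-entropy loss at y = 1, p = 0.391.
∂L/∂p = -2.558

∂L/∂p = -y/p + (1-y)/(1-p) = -1/0.391 + 0 = -2.558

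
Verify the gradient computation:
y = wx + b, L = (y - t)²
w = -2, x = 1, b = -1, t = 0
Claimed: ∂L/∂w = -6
Correct

y = (-2)(1) + -1 = -3
∂L/∂y = 2(y - t) = 2(-3 - 0) = -6
∂y/∂w = x = 1
∂L/∂w = -6 × 1 = -6

Claimed value: -6
Correct: The correct gradient is -6.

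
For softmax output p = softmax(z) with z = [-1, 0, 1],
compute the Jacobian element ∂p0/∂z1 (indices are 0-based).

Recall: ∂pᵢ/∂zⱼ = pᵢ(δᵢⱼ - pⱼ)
∂p0/∂z1 = -0.02203

p = softmax(z) = [0.09003, 0.2447, 0.6652]
p0 = 0.09003, p1 = 0.2447

∂p0/∂z1 = -p0 × p1 = -0.09003 × 0.2447 = -0.02203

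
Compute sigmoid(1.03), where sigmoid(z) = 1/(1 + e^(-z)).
0.7369

sigmoid(1.03) = 1/(1 + e^(-1.03)) = 1/(1 + 0.357) = 0.7369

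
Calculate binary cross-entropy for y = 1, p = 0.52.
L = 0.6539

L = -1·log(0.52) - 0·log(0.48) = -log(0.52) = 0.6539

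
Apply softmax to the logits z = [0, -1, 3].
p = [0.0466, 0.0171, 0.9362]

exp(z) = [1, 0.3679, 20.09]
Sum = 21.45
p = [0.0466, 0.0171, 0.9362]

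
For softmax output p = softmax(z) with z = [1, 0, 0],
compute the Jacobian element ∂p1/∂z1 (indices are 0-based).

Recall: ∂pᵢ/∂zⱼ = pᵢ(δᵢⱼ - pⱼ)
∂p1/∂z1 = 0.167

p = softmax(z) = [0.5761, 0.2119, 0.2119]
p1 = 0.2119

∂p1/∂z1 = p1(1 - p1) = 0.2119 × (1 - 0.2119) = 0.167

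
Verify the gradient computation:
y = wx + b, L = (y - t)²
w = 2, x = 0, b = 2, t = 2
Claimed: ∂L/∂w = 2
Incorrect

y = (2)(0) + 2 = 2
∂L/∂y = 2(y - t) = 2(2 - 2) = 0
∂y/∂w = x = 0
∂L/∂w = 0 × 0 = 0

Claimed value: 2
Incorrect: The correct gradient is 0.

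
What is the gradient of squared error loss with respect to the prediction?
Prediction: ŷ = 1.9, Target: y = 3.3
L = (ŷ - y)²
∂L/∂ŷ = -2.8

∂L/∂ŷ = 2(ŷ - y) = 2(1.9 - 3.3) = 2(-1.4) = -2.8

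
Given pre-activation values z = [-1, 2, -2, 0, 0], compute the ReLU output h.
h = [0, 2, 0, 0, 0]

ReLU applied element-wise: max(0,-1)=0, max(0,2)=2, max(0,-2)=0, max(0,0)=0, max(0,0)=0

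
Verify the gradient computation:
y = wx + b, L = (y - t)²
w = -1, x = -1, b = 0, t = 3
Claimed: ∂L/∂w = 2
Incorrect

y = (-1)(-1) + 0 = 1
∂L/∂y = 2(y - t) = 2(1 - 3) = -4
∂y/∂w = x = -1
∂L/∂w = -4 × -1 = 4

Claimed value: 2
Incorrect: The correct gradient is 4.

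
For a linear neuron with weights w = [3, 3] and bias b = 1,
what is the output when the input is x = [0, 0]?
y = 1

y = (3)(0) + (3)(0) + 1 = 1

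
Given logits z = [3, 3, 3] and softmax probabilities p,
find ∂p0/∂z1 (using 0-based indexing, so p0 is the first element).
∂p0/∂z1 = -0.1111

p = softmax(z) = [0.3333, 0.3333, 0.3333]
p0 = 0.3333, p1 = 0.3333

∂p0/∂z1 = -p0 × p1 = -0.3333 × 0.3333 = -0.1111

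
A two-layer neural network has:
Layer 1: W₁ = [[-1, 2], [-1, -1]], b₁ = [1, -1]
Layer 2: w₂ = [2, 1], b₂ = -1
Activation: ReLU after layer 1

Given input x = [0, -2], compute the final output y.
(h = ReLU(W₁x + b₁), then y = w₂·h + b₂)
y = 0

Layer 1 pre-activation: z₁ = [-3, 1]
After ReLU: h = [0, 1]
Layer 2 output: y = 2×0 + 1×1 + -1 = 0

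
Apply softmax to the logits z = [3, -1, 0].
p = [0.9362, 0.0171, 0.0466]

exp(z) = [20.09, 0.3679, 1]
Sum = 21.45
p = [0.9362, 0.0171, 0.0466]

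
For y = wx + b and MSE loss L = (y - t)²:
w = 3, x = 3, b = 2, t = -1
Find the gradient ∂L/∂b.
∂L/∂b = 24

y = wx + b = (3)(3) + 2 = 11
∂L/∂y = 2(y - t) = 2(11 - -1) = 24
∂y/∂b = 1
∂L/∂b = ∂L/∂y · ∂y/∂b = 24 × 1 = 24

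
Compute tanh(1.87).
0.9536

tanh(1.87) = (e^(1.87) - e^(-1.87))/(e^(1.87) + e^(-1.87)) = 0.9536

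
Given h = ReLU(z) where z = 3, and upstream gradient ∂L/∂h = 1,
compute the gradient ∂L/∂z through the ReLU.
∂L/∂z = 1

h = ReLU(3) = 3
Since z > 0: ∂h/∂z = 1
∂L/∂z = ∂L/∂h · ∂h/∂z = 1 × 1 = 1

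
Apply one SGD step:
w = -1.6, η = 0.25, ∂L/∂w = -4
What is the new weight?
w_new = -0.6

w_new = w - η·∂L/∂w = -1.6 - 0.25×(-4) = -1.6 - (-1) = -0.6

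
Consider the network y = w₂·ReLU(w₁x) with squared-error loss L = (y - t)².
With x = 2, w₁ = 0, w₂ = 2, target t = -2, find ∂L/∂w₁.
∂L/∂w₁ = 0

Forward pass:
z = w₁x = 0×2 = 0
h = ReLU(0) = 0
y = w₂h = 2×0 = 0

Backward pass:
∂L/∂y = 2(y - t) = 2(0 - -2) = 4
∂y/∂h = w₂ = 2
∂h/∂z = 0 (ReLU derivative)
∂z/∂w₁ = x = 2

∂L/∂w₁ = 4 × 2 × 0 × 2 = 0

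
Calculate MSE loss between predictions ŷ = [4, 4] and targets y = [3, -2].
MSE = 18.5

MSE = (1/2)((4-3)² + (4--2)²) = (1/2)(1 + 36) = 18.5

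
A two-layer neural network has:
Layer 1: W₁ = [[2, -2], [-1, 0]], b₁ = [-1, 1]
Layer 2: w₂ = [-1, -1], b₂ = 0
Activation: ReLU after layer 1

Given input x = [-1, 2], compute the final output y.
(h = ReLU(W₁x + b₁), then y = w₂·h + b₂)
y = -2

Layer 1 pre-activation: z₁ = [-7, 2]
After ReLU: h = [0, 2]
Layer 2 output: y = -1×0 + -1×2 + 0 = -2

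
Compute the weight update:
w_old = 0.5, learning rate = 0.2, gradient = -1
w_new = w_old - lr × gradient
w_new = 0.7

w_new = w - η·∂L/∂w = 0.5 - 0.2×(-1) = 0.5 - (-0.2) = 0.7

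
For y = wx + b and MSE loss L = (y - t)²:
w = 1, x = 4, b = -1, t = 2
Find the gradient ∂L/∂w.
∂L/∂w = 8

y = wx + b = (1)(4) + -1 = 3
∂L/∂y = 2(y - t) = 2(3 - 2) = 2
∂y/∂w = x = 4
∂L/∂w = ∂L/∂y · ∂y/∂w = 2 × 4 = 8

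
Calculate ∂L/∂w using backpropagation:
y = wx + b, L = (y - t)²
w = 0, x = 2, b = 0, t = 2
∂L/∂w = -8

y = wx + b = (0)(2) + 0 = 0
∂L/∂y = 2(y - t) = 2(0 - 2) = -4
∂y/∂w = x = 2
∂L/∂w = ∂L/∂y · ∂y/∂w = -4 × 2 = -8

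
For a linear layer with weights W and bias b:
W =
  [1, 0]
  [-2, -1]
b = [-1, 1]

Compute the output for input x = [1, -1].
y = [0, 0]

Wx = [1×1 + 0×-1, -2×1 + -1×-1]
   = [1, -1]
y = Wx + b = [1 + -1, -1 + 1] = [0, 0]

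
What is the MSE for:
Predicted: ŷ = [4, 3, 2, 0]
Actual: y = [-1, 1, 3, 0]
MSE = 7.5

MSE = (1/4)((4--1)² + (3-1)² + (2-3)² + (0-0)²) = (1/4)(25 + 4 + 1 + 0) = 7.5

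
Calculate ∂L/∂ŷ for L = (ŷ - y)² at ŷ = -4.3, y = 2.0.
∂L/∂ŷ = -12.6

∂L/∂ŷ = 2(ŷ - y) = 2(-4.3 - 2.0) = 2(-6.3) = -12.6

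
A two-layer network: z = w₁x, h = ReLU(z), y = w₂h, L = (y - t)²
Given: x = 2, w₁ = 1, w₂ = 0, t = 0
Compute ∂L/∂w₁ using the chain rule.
∂L/∂w₁ = 0

Forward pass:
z = w₁x = 1×2 = 2
h = ReLU(2) = 2
y = w₂h = 0×2 = 0

Backward pass:
∂L/∂y = 2(y - t) = 2(0 - 0) = 0
∂y/∂h = w₂ = 0
∂h/∂z = 1 (ReLU derivative)
∂z/∂w₁ = x = 2

∂L/∂w₁ = 0 × 0 × 1 × 2 = 0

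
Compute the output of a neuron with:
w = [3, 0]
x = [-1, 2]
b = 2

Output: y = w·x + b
y = -1

y = (3)(-1) + (0)(2) + 2 = -1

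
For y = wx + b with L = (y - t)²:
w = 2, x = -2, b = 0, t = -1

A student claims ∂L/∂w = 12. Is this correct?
Correct

y = (2)(-2) + 0 = -4
∂L/∂y = 2(y - t) = 2(-4 - -1) = -6
∂y/∂w = x = -2
∂L/∂w = -6 × -2 = 12

Claimed value: 12
Correct: The correct gradient is 12.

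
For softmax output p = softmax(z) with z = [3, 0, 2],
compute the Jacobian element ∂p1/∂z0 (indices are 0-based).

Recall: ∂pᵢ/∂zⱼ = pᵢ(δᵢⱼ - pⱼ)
∂p1/∂z0 = -0.02477

p = softmax(z) = [0.7054, 0.03512, 0.2595]
p1 = 0.03512, p0 = 0.7054

∂p1/∂z0 = -p1 × p0 = -0.03512 × 0.7054 = -0.02477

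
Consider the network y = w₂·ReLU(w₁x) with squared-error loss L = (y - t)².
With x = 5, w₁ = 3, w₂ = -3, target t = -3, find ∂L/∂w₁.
∂L/∂w₁ = 1260

Forward pass:
z = w₁x = 3×5 = 15
h = ReLU(15) = 15
y = w₂h = -3×15 = -45

Backward pass:
∂L/∂y = 2(y - t) = 2(-45 - -3) = -84
∂y/∂h = w₂ = -3
∂h/∂z = 1 (ReLU derivative)
∂z/∂w₁ = x = 5

∂L/∂w₁ = -84 × -3 × 1 × 5 = 1260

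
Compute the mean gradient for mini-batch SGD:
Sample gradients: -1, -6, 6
Average gradient = -0.3333

Average = (1/3)(-1 + -6 + 6) = -1/3 = -0.3333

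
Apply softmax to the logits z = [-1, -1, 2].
p = [0.0453, 0.0453, 0.9094]

exp(z) = [0.3679, 0.3679, 7.389]
Sum = 8.125
p = [0.0453, 0.0453, 0.9094]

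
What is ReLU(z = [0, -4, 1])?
h = [0, 0, 1]

ReLU applied element-wise: max(0,0)=0, max(0,-4)=0, max(0,1)=1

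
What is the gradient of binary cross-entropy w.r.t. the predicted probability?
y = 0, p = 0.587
∂L/∂p = 2.421

∂L/∂p = -y/p + (1-y)/(1-p) = 0 + 1/0.413 = 2.421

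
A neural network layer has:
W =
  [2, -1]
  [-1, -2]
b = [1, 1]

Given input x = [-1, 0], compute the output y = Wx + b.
y = [-1, 2]

Wx = [2×-1 + -1×0, -1×-1 + -2×0]
   = [-2, 1]
y = Wx + b = [-2 + 1, 1 + 1] = [-1, 2]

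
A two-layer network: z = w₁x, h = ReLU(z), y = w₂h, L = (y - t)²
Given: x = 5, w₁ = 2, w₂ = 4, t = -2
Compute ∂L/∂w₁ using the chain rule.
∂L/∂w₁ = 1680

Forward pass:
z = w₁x = 2×5 = 10
h = ReLU(10) = 10
y = w₂h = 4×10 = 40

Backward pass:
∂L/∂y = 2(y - t) = 2(40 - -2) = 84
∂y/∂h = w₂ = 4
∂h/∂z = 1 (ReLU derivative)
∂z/∂w₁ = x = 5

∂L/∂w₁ = 84 × 4 × 1 × 5 = 1680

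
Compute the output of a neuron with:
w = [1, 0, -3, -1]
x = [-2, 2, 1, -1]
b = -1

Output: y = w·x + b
y = -5

y = (1)(-2) + (0)(2) + (-3)(1) + (-1)(-1) + -1 = -5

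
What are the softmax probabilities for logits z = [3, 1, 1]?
p = [0.787, 0.1065, 0.1065]

exp(z) = [20.09, 2.718, 2.718]
Sum = 25.52
p = [0.787, 0.1065, 0.1065]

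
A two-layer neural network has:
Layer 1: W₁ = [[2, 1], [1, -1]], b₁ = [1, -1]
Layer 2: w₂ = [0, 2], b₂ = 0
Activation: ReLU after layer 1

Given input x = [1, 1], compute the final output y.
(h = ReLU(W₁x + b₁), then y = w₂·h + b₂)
y = 0

Layer 1 pre-activation: z₁ = [4, -1]
After ReLU: h = [4, 0]
Layer 2 output: y = 0×4 + 2×0 + 0 = 0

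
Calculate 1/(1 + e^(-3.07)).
0.9556

sigmoid(3.07) = 1/(1 + e^(-3.07)) = 1/(1 + 0.04642) = 0.9556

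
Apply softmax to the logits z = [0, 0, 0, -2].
p = [0.3189, 0.3189, 0.3189, 0.0432]

exp(z) = [1, 1, 1, 0.1353]
Sum = 3.135
p = [0.3189, 0.3189, 0.3189, 0.0432]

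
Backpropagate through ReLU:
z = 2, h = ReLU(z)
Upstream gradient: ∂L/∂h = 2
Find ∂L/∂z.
∂L/∂z = 2

h = ReLU(2) = 2
Since z > 0: ∂h/∂z = 1
∂L/∂z = ∂L/∂h · ∂h/∂z = 2 × 1 = 2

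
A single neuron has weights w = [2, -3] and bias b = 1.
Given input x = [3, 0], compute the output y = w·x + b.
y = 7

y = (2)(3) + (-3)(0) + 1 = 7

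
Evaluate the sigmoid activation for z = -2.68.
0.06416

sigmoid(-2.68) = 1/(1 + e^(2.68)) = 1/(1 + 14.59) = 0.06416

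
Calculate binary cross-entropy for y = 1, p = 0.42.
L = 0.8675

L = -1·log(0.42) - 0·log(0.58) = -log(0.42) = 0.8675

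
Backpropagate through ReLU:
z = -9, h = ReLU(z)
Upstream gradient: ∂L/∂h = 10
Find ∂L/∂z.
∂L/∂z = 0

h = ReLU(-9) = 0
Since z < 0: ∂h/∂z = 0
∂L/∂z = ∂L/∂h · ∂h/∂z = 10 × 0 = 0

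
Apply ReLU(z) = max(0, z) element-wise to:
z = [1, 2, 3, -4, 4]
h = [1, 2, 3, 0, 4]

ReLU applied element-wise: max(0,1)=1, max(0,2)=2, max(0,3)=3, max(0,-4)=0, max(0,4)=4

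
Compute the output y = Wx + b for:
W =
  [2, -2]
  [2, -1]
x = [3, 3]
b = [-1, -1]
y = [-1, 2]

Wx = [2×3 + -2×3, 2×3 + -1×3]
   = [0, 3]
y = Wx + b = [0 + -1, 3 + -1] = [-1, 2]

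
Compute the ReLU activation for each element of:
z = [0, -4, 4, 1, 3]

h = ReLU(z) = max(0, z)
h = [0, 0, 4, 1, 3]

ReLU applied element-wise: max(0,0)=0, max(0,-4)=0, max(0,4)=4, max(0,1)=1, max(0,3)=3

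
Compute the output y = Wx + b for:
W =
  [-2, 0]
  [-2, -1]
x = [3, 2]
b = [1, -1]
y = [-5, -9]

Wx = [-2×3 + 0×2, -2×3 + -1×2]
   = [-6, -8]
y = Wx + b = [-6 + 1, -8 + -1] = [-5, -9]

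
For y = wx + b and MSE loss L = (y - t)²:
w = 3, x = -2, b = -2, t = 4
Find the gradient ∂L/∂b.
∂L/∂b = -24

y = wx + b = (3)(-2) + -2 = -8
∂L/∂y = 2(y - t) = 2(-8 - 4) = -24
∂y/∂b = 1
∂L/∂b = ∂L/∂y · ∂y/∂b = -24 × 1 = -24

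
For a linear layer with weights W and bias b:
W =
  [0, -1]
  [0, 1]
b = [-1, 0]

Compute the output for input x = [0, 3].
y = [-4, 3]

Wx = [0×0 + -1×3, 0×0 + 1×3]
   = [-3, 3]
y = Wx + b = [-3 + -1, 3 + 0] = [-4, 3]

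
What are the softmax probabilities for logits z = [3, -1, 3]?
p = [0.4955, 0.0091, 0.4955]

exp(z) = [20.09, 0.3679, 20.09]
Sum = 40.54
p = [0.4955, 0.0091, 0.4955]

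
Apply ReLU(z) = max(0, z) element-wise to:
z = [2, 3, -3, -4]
h = [2, 3, 0, 0]

ReLU applied element-wise: max(0,2)=2, max(0,3)=3, max(0,-3)=0, max(0,-4)=0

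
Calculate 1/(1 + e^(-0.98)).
0.7271

sigmoid(0.98) = 1/(1 + e^(-0.98)) = 1/(1 + 0.3753) = 0.7271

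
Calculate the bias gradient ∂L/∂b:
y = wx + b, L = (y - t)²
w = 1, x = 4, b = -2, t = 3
∂L/∂b = -2

y = wx + b = (1)(4) + -2 = 2
∂L/∂y = 2(y - t) = 2(2 - 3) = -2
∂y/∂b = 1
∂L/∂b = ∂L/∂y · ∂y/∂b = -2 × 1 = -2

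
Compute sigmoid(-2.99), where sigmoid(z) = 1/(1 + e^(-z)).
0.04788

sigmoid(-2.99) = 1/(1 + e^(2.99)) = 1/(1 + 19.89) = 0.04788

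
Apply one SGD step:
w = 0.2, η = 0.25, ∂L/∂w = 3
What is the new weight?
w_new = -0.55

w_new = w - η·∂L/∂w = 0.2 - 0.25×(3) = 0.2 - (0.75) = -0.55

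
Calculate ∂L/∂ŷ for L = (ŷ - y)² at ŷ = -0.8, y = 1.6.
∂L/∂ŷ = -4.8

∂L/∂ŷ = 2(ŷ - y) = 2(-0.8 - 1.6) = 2(-2.4) = -4.8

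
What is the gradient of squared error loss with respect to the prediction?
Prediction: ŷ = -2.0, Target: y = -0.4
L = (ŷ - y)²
∂L/∂ŷ = -3.2

∂L/∂ŷ = 2(ŷ - y) = 2(-2.0 - -0.4) = 2(-1.6) = -3.2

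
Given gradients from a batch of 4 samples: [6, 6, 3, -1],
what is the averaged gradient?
Average gradient = 3.5

Average = (1/4)(6 + 6 + 3 + -1) = 14/4 = 3.5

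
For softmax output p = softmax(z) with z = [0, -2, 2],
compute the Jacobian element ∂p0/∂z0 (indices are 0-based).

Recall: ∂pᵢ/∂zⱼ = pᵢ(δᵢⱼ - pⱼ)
∂p0/∂z0 = 0.1035

p = softmax(z) = [0.1173, 0.01588, 0.8668]
p0 = 0.1173

∂p0/∂z0 = p0(1 - p0) = 0.1173 × (1 - 0.1173) = 0.1035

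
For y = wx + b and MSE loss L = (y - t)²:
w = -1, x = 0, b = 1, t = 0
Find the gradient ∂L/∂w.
∂L/∂w = 0

y = wx + b = (-1)(0) + 1 = 1
∂L/∂y = 2(y - t) = 2(1 - 0) = 2
∂y/∂w = x = 0
∂L/∂w = ∂L/∂y · ∂y/∂w = 2 × 0 = 0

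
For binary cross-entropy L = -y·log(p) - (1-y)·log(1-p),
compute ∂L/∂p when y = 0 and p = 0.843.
∂L/∂p = 6.369

∂L/∂p = -y/p + (1-y)/(1-p) = 0 + 1/0.157 = 6.369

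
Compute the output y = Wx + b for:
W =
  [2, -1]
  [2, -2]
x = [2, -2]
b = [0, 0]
y = [6, 8]

Wx = [2×2 + -1×-2, 2×2 + -2×-2]
   = [6, 8]
y = Wx + b = [6 + 0, 8 + 0] = [6, 8]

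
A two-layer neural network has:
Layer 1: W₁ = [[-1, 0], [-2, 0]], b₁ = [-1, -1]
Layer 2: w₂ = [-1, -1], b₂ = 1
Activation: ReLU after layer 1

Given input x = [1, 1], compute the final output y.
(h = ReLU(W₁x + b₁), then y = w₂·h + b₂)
y = 1

Layer 1 pre-activation: z₁ = [-2, -3]
After ReLU: h = [0, 0]
Layer 2 output: y = -1×0 + -1×0 + 1 = 1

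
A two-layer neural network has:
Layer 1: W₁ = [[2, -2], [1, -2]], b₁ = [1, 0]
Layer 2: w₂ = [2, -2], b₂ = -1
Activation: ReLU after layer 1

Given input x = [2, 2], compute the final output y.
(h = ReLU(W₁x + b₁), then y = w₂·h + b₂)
y = 1

Layer 1 pre-activation: z₁ = [1, -2]
After ReLU: h = [1, 0]
Layer 2 output: y = 2×1 + -2×0 + -1 = 1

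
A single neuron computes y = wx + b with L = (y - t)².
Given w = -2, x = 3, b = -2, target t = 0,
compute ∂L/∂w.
∂L/∂w = -48

y = wx + b = (-2)(3) + -2 = -8
∂L/∂y = 2(y - t) = 2(-8 - 0) = -16
∂y/∂w = x = 3
∂L/∂w = ∂L/∂y · ∂y/∂w = -16 × 3 = -48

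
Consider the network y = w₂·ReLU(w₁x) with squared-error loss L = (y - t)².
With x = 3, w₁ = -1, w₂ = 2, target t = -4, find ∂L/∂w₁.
∂L/∂w₁ = 0

Forward pass:
z = w₁x = -1×3 = -3
h = ReLU(-3) = 0
y = w₂h = 2×0 = 0

Backward pass:
∂L/∂y = 2(y - t) = 2(0 - -4) = 8
∂y/∂h = w₂ = 2
∂h/∂z = 0 (ReLU derivative)
∂z/∂w₁ = x = 3

∂L/∂w₁ = 8 × 2 × 0 × 3 = 0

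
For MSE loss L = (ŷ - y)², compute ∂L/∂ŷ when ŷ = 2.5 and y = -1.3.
∂L/∂ŷ = 7.6

∂L/∂ŷ = 2(ŷ - y) = 2(2.5 - -1.3) = 2(3.8) = 7.6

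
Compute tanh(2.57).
0.9884

tanh(2.57) = (e^(2.57) - e^(-2.57))/(e^(2.57) + e^(-2.57)) = 0.9884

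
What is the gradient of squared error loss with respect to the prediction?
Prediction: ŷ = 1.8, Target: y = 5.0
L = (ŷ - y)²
∂L/∂ŷ = -6.4

∂L/∂ŷ = 2(ŷ - y) = 2(1.8 - 5.0) = 2(-3.2) = -6.4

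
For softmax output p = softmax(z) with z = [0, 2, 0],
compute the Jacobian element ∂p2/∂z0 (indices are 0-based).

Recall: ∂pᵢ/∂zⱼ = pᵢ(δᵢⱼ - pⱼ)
∂p2/∂z0 = -0.01134

p = softmax(z) = [0.1065, 0.787, 0.1065]
p2 = 0.1065, p0 = 0.1065

∂p2/∂z0 = -p2 × p0 = -0.1065 × 0.1065 = -0.01134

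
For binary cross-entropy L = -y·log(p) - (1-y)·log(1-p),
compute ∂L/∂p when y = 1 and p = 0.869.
∂L/∂p = -1.151

∂L/∂p = -y/p + (1-y)/(1-p) = -1/0.869 + 0 = -1.151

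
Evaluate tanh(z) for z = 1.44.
0.8937

tanh(1.44) = (e^(1.44) - e^(-1.44))/(e^(1.44) + e^(-1.44)) = 0.8937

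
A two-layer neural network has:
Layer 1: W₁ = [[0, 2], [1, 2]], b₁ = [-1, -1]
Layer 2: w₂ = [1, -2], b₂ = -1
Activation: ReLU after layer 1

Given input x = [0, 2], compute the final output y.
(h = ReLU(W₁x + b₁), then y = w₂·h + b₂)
y = -4

Layer 1 pre-activation: z₁ = [3, 3]
After ReLU: h = [3, 3]
Layer 2 output: y = 1×3 + -2×3 + -1 = -4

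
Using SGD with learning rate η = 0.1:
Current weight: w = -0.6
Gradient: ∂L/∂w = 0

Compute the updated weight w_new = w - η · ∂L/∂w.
w_new = -0.6

w_new = w - η·∂L/∂w = -0.6 - 0.1×(0) = -0.6 - (0) = -0.6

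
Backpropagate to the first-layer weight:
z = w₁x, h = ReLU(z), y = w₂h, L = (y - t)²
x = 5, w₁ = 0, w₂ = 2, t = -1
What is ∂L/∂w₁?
∂L/∂w₁ = 0

Forward pass:
z = w₁x = 0×5 = 0
h = ReLU(0) = 0
y = w₂h = 2×0 = 0

Backward pass:
∂L/∂y = 2(y - t) = 2(0 - -1) = 2
∂y/∂h = w₂ = 2
∂h/∂z = 0 (ReLU derivative)
∂z/∂w₁ = x = 5

∂L/∂w₁ = 2 × 2 × 0 × 5 = 0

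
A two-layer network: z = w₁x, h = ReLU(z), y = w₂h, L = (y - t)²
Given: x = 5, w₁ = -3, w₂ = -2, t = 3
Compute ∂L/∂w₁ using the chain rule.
∂L/∂w₁ = 0

Forward pass:
z = w₁x = -3×5 = -15
h = ReLU(-15) = 0
y = w₂h = -2×0 = 0

Backward pass:
∂L/∂y = 2(y - t) = 2(0 - 3) = -6
∂y/∂h = w₂ = -2
∂h/∂z = 0 (ReLU derivative)
∂z/∂w₁ = x = 5

∂L/∂w₁ = -6 × -2 × 0 × 5 = 0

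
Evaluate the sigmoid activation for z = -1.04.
0.2611

sigmoid(-1.04) = 1/(1 + e^(1.04)) = 1/(1 + 2.829) = 0.2611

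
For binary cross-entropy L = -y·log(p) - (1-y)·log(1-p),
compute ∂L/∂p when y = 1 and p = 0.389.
∂L/∂p = -2.571

∂L/∂p = -y/p + (1-y)/(1-p) = -1/0.389 + 0 = -2.571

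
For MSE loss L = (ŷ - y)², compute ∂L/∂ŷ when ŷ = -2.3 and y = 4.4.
∂L/∂ŷ = -13.4

∂L/∂ŷ = 2(ŷ - y) = 2(-2.3 - 4.4) = 2(-6.7) = -13.4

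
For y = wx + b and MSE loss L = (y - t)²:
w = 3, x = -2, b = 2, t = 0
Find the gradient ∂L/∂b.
∂L/∂b = -8

y = wx + b = (3)(-2) + 2 = -4
∂L/∂y = 2(y - t) = 2(-4 - 0) = -8
∂y/∂b = 1
∂L/∂b = ∂L/∂y · ∂y/∂b = -8 × 1 = -8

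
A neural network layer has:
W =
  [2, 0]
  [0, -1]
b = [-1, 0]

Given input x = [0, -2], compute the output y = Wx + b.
y = [-1, 2]

Wx = [2×0 + 0×-2, 0×0 + -1×-2]
   = [0, 2]
y = Wx + b = [0 + -1, 2 + 0] = [-1, 2]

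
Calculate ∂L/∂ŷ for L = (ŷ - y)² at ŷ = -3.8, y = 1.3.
∂L/∂ŷ = -10.2

∂L/∂ŷ = 2(ŷ - y) = 2(-3.8 - 1.3) = 2(-5.1) = -10.2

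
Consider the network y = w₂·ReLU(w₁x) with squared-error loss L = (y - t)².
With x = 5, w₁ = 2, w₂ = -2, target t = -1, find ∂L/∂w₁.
∂L/∂w₁ = 380

Forward pass:
z = w₁x = 2×5 = 10
h = ReLU(10) = 10
y = w₂h = -2×10 = -20

Backward pass:
∂L/∂y = 2(y - t) = 2(-20 - -1) = -38
∂y/∂h = w₂ = -2
∂h/∂z = 1 (ReLU derivative)
∂z/∂w₁ = x = 5

∂L/∂w₁ = -38 × -2 × 1 × 5 = 380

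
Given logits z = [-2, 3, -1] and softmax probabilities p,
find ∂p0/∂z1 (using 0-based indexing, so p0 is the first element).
∂p0/∂z1 = -0.006413

p = softmax(z) = [0.006573, 0.9756, 0.01787]
p0 = 0.006573, p1 = 0.9756

∂p0/∂z1 = -p0 × p1 = -0.006573 × 0.9756 = -0.006413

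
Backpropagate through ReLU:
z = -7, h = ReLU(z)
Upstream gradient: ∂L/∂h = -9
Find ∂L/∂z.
∂L/∂z = 0

h = ReLU(-7) = 0
Since z < 0: ∂h/∂z = 0
∂L/∂z = ∂L/∂h · ∂h/∂z = -9 × 0 = 0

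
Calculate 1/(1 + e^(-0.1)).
0.525

sigmoid(0.1) = 1/(1 + e^(-0.1)) = 1/(1 + 0.9048) = 0.525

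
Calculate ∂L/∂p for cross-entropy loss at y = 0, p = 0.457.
∂L/∂p = 1.842

∂L/∂p = -y/p + (1-y)/(1-p) = 0 + 1/0.543 = 1.842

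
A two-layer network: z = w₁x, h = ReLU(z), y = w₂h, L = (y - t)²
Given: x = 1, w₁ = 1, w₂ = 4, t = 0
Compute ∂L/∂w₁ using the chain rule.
∂L/∂w₁ = 32

Forward pass:
z = w₁x = 1×1 = 1
h = ReLU(1) = 1
y = w₂h = 4×1 = 4

Backward pass:
∂L/∂y = 2(y - t) = 2(4 - 0) = 8
∂y/∂h = w₂ = 4
∂h/∂z = 1 (ReLU derivative)
∂z/∂w₁ = x = 1

∂L/∂w₁ = 8 × 4 × 1 × 1 = 32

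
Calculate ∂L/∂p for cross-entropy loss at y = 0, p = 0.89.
∂L/∂p = 9.091

∂L/∂p = -y/p + (1-y)/(1-p) = 0 + 1/0.11 = 9.091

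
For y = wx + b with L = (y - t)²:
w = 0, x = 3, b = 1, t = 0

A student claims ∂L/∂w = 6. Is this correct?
Correct

y = (0)(3) + 1 = 1
∂L/∂y = 2(y - t) = 2(1 - 0) = 2
∂y/∂w = x = 3
∂L/∂w = 2 × 3 = 6

Claimed value: 6
Correct: The correct gradient is 6.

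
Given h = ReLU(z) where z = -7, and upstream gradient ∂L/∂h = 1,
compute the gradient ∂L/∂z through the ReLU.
∂L/∂z = 0

h = ReLU(-7) = 0
Since z < 0: ∂h/∂z = 0
∂L/∂z = ∂L/∂h · ∂h/∂z = 1 × 0 = 0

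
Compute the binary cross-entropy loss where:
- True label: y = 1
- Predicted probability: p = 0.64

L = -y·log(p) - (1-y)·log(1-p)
L = 0.4463

L = -1·log(0.64) - 0·log(0.36) = -log(0.64) = 0.4463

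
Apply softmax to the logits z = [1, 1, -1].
p = [0.4683, 0.4683, 0.0634]

exp(z) = [2.718, 2.718, 0.3679]
Sum = 5.804
p = [0.4683, 0.4683, 0.0634]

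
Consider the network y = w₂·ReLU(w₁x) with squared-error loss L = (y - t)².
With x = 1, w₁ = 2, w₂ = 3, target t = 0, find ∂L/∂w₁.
∂L/∂w₁ = 36

Forward pass:
z = w₁x = 2×1 = 2
h = ReLU(2) = 2
y = w₂h = 3×2 = 6

Backward pass:
∂L/∂y = 2(y - t) = 2(6 - 0) = 12
∂y/∂h = w₂ = 3
∂h/∂z = 1 (ReLU derivative)
∂z/∂w₁ = x = 1

∂L/∂w₁ = 12 × 3 × 1 × 1 = 36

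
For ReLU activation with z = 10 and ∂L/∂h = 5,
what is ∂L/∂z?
∂L/∂z = 5

h = ReLU(10) = 10
Since z > 0: ∂h/∂z = 1
∂L/∂z = ∂L/∂h · ∂h/∂z = 5 × 1 = 5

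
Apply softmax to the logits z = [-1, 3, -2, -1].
p = [0.0176, 0.9584, 0.0065, 0.0176]

exp(z) = [0.3679, 20.09, 0.1353, 0.3679]
Sum = 20.96
p = [0.0176, 0.9584, 0.0065, 0.0176]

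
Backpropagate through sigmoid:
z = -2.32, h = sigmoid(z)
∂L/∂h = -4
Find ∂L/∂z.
∂L/∂z = -0.3259

σ(-2.32) = 0.08948
σ'(-2.32) = σ(-2.32)(1 - σ(-2.32)) = 0.08948 × 0.9105 = 0.08147
∂L/∂z = ∂L/∂h · σ'(z) = -4 × 0.08147 = -0.3259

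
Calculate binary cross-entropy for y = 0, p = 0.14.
L = 0.1508

L = -0·log(0.14) - 1·log(0.86) = -log(0.86) = 0.1508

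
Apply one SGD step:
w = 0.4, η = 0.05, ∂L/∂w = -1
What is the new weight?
w_new = 0.45

w_new = w - η·∂L/∂w = 0.4 - 0.05×(-1) = 0.4 - (-0.05) = 0.45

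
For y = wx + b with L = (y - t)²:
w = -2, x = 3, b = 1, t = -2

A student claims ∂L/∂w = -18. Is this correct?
Correct

y = (-2)(3) + 1 = -5
∂L/∂y = 2(y - t) = 2(-5 - -2) = -6
∂y/∂w = x = 3
∂L/∂w = -6 × 3 = -18

Claimed value: -18
Correct: The correct gradient is -18.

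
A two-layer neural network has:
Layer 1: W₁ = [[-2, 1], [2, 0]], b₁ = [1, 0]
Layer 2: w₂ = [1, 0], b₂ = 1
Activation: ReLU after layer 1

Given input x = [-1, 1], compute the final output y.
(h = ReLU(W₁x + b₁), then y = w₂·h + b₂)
y = 5

Layer 1 pre-activation: z₁ = [4, -2]
After ReLU: h = [4, 0]
Layer 2 output: y = 1×4 + 0×0 + 1 = 5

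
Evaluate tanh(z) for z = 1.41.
0.8875

tanh(1.41) = (e^(1.41) - e^(-1.41))/(e^(1.41) + e^(-1.41)) = 0.8875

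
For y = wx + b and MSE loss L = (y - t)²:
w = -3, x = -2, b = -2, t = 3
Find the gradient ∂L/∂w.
∂L/∂w = -4

y = wx + b = (-3)(-2) + -2 = 4
∂L/∂y = 2(y - t) = 2(4 - 3) = 2
∂y/∂w = x = -2
∂L/∂w = ∂L/∂y · ∂y/∂w = 2 × -2 = -4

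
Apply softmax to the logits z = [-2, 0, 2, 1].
p = [0.012, 0.0889, 0.6572, 0.2418]

exp(z) = [0.1353, 1, 7.389, 2.718]
Sum = 11.24
p = [0.012, 0.0889, 0.6572, 0.2418]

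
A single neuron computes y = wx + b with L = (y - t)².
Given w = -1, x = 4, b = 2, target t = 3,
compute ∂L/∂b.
∂L/∂b = -10

y = wx + b = (-1)(4) + 2 = -2
∂L/∂y = 2(y - t) = 2(-2 - 3) = -10
∂y/∂b = 1
∂L/∂b = ∂L/∂y · ∂y/∂b = -10 × 1 = -10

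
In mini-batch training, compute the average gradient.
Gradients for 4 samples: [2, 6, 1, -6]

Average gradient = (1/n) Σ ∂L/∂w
Average gradient = 0.75

Average = (1/4)(2 + 6 + 1 + -6) = 3/4 = 0.75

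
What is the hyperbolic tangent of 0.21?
0.207

tanh(0.21) = (e^(0.21) - e^(-0.21))/(e^(0.21) + e^(-0.21)) = 0.207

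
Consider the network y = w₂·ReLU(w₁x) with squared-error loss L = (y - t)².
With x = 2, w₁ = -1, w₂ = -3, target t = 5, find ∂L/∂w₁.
∂L/∂w₁ = 0

Forward pass:
z = w₁x = -1×2 = -2
h = ReLU(-2) = 0
y = w₂h = -3×0 = 0

Backward pass:
∂L/∂y = 2(y - t) = 2(0 - 5) = -10
∂y/∂h = w₂ = -3
∂h/∂z = 0 (ReLU derivative)
∂z/∂w₁ = x = 2

∂L/∂w₁ = -10 × -3 × 0 × 2 = 0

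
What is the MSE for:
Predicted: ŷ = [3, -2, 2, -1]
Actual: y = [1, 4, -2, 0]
MSE = 14.25

MSE = (1/4)((3-1)² + (-2-4)² + (2--2)² + (-1-0)²) = (1/4)(4 + 36 + 16 + 1) = 14.25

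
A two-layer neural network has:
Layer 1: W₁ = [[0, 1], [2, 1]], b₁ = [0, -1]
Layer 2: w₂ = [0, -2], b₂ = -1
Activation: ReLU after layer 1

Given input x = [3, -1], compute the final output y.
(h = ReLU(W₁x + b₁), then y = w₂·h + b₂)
y = -9

Layer 1 pre-activation: z₁ = [-1, 4]
After ReLU: h = [0, 4]
Layer 2 output: y = 0×0 + -2×4 + -1 = -9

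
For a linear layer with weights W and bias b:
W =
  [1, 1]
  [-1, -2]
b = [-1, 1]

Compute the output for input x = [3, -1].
y = [1, 0]

Wx = [1×3 + 1×-1, -1×3 + -2×-1]
   = [2, -1]
y = Wx + b = [2 + -1, -1 + 1] = [1, 0]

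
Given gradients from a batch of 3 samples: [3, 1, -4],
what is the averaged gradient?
Average gradient = 0

Average = (1/3)(3 + 1 + -4) = 0/3 = 0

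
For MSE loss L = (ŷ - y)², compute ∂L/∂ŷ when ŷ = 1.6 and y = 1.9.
∂L/∂ŷ = -0.6

∂L/∂ŷ = 2(ŷ - y) = 2(1.6 - 1.9) = 2(-0.3) = -0.6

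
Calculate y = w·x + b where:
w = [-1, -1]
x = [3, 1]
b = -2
y = -6

y = (-1)(3) + (-1)(1) + -2 = -6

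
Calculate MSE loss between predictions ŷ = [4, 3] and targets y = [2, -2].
MSE = 14.5

MSE = (1/2)((4-2)² + (3--2)²) = (1/2)(4 + 25) = 14.5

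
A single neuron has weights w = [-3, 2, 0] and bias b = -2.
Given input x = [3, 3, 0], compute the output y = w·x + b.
y = -5

y = (-3)(3) + (2)(3) + (0)(0) + -2 = -5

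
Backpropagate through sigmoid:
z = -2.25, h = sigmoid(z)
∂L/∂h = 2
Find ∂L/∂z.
∂L/∂z = 0.1725

σ(-2.25) = 0.09535
σ'(-2.25) = σ(-2.25)(1 - σ(-2.25)) = 0.09535 × 0.9047 = 0.08626
∂L/∂z = ∂L/∂h · σ'(z) = 2 × 0.08626 = 0.1725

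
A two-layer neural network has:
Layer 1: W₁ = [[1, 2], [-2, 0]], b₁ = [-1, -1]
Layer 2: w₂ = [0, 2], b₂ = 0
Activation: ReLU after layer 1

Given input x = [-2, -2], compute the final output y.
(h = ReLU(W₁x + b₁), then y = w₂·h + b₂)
y = 6

Layer 1 pre-activation: z₁ = [-7, 3]
After ReLU: h = [0, 3]
Layer 2 output: y = 0×0 + 2×3 + 0 = 6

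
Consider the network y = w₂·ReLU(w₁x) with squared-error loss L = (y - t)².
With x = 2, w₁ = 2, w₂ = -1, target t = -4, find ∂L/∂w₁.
∂L/∂w₁ = 0

Forward pass:
z = w₁x = 2×2 = 4
h = ReLU(4) = 4
y = w₂h = -1×4 = -4

Backward pass:
∂L/∂y = 2(y - t) = 2(-4 - -4) = 0
∂y/∂h = w₂ = -1
∂h/∂z = 1 (ReLU derivative)
∂z/∂w₁ = x = 2

∂L/∂w₁ = 0 × -1 × 1 × 2 = 0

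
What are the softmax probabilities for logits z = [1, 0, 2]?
p = [0.2447, 0.09, 0.6652]

exp(z) = [2.718, 1, 7.389]
Sum = 11.11
p = [0.2447, 0.09, 0.6652]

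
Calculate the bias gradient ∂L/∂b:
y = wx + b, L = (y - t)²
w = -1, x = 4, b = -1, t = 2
∂L/∂b = -14

y = wx + b = (-1)(4) + -1 = -5
∂L/∂y = 2(y - t) = 2(-5 - 2) = -14
∂y/∂b = 1
∂L/∂b = ∂L/∂y · ∂y/∂b = -14 × 1 = -14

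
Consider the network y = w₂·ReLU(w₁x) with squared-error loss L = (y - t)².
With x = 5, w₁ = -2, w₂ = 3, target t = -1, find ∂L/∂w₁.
∂L/∂w₁ = 0

Forward pass:
z = w₁x = -2×5 = -10
h = ReLU(-10) = 0
y = w₂h = 3×0 = 0

Backward pass:
∂L/∂y = 2(y - t) = 2(0 - -1) = 2
∂y/∂h = w₂ = 3
∂h/∂z = 0 (ReLU derivative)
∂z/∂w₁ = x = 5

∂L/∂w₁ = 2 × 3 × 0 × 5 = 0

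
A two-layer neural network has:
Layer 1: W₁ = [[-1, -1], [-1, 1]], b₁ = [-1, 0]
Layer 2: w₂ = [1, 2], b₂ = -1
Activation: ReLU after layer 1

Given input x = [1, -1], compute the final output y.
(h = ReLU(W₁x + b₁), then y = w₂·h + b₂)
y = -1

Layer 1 pre-activation: z₁ = [-1, -2]
After ReLU: h = [0, 0]
Layer 2 output: y = 1×0 + 2×0 + -1 = -1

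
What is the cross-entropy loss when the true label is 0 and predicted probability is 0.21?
L = 0.2357

L = -0·log(0.21) - 1·log(0.79) = -log(0.79) = 0.2357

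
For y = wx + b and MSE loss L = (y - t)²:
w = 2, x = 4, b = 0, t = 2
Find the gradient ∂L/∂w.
∂L/∂w = 48

y = wx + b = (2)(4) + 0 = 8
∂L/∂y = 2(y - t) = 2(8 - 2) = 12
∂y/∂w = x = 4
∂L/∂w = ∂L/∂y · ∂y/∂w = 12 × 4 = 48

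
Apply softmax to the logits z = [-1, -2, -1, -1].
p = [0.2969, 0.1092, 0.2969, 0.2969]

exp(z) = [0.3679, 0.1353, 0.3679, 0.3679]
Sum = 1.239
p = [0.2969, 0.1092, 0.2969, 0.2969]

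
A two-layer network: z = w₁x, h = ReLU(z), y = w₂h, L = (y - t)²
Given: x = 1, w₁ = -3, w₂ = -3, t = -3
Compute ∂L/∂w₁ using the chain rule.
∂L/∂w₁ = 0

Forward pass:
z = w₁x = -3×1 = -3
h = ReLU(-3) = 0
y = w₂h = -3×0 = 0

Backward pass:
∂L/∂y = 2(y - t) = 2(0 - -3) = 6
∂y/∂h = w₂ = -3
∂h/∂z = 0 (ReLU derivative)
∂z/∂w₁ = x = 1

∂L/∂w₁ = 6 × -3 × 0 × 1 = 0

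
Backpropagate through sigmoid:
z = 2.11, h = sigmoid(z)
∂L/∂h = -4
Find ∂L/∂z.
∂L/∂z = -0.3857

σ(2.11) = 0.8919
σ'(2.11) = σ(2.11)(1 - σ(2.11)) = 0.8919 × 0.1081 = 0.09644
∂L/∂z = ∂L/∂h · σ'(z) = -4 × 0.09644 = -0.3857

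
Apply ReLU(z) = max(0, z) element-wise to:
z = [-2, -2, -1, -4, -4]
h = [0, 0, 0, 0, 0]

ReLU applied element-wise: max(0,-2)=0, max(0,-2)=0, max(0,-1)=0, max(0,-4)=0, max(0,-4)=0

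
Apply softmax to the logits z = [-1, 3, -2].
p = [0.0179, 0.9756, 0.0066]

exp(z) = [0.3679, 20.09, 0.1353]
Sum = 20.59
p = [0.0179, 0.9756, 0.0066]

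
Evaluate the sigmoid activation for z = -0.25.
0.4378

sigmoid(-0.25) = 1/(1 + e^(0.25)) = 1/(1 + 1.284) = 0.4378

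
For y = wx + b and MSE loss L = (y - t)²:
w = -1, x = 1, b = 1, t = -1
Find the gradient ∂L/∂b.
∂L/∂b = 2

y = wx + b = (-1)(1) + 1 = 0
∂L/∂y = 2(y - t) = 2(0 - -1) = 2
∂y/∂b = 1
∂L/∂b = ∂L/∂y · ∂y/∂b = 2 × 1 = 2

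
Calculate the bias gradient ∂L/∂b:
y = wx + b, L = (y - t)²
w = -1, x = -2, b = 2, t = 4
∂L/∂b = 0

y = wx + b = (-1)(-2) + 2 = 4
∂L/∂y = 2(y - t) = 2(4 - 4) = 0
∂y/∂b = 1
∂L/∂b = ∂L/∂y · ∂y/∂b = 0 × 1 = 0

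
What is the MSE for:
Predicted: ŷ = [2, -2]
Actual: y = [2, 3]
MSE = 12.5

MSE = (1/2)((2-2)² + (-2-3)²) = (1/2)(0 + 25) = 12.5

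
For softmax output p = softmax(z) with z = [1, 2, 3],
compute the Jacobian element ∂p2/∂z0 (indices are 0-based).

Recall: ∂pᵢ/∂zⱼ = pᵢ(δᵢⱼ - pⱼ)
∂p2/∂z0 = -0.05989

p = softmax(z) = [0.09003, 0.2447, 0.6652]
p2 = 0.6652, p0 = 0.09003

∂p2/∂z0 = -p2 × p0 = -0.6652 × 0.09003 = -0.05989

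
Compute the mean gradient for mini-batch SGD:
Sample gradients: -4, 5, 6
Average gradient = 2.333

Average = (1/3)(-4 + 5 + 6) = 7/3 = 2.333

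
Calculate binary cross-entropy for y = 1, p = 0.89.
L = 0.1165

L = -1·log(0.89) - 0·log(0.11) = -log(0.89) = 0.1165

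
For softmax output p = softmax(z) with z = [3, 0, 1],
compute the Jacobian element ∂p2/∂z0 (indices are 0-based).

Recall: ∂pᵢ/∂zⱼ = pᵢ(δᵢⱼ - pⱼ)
∂p2/∂z0 = -0.09636

p = softmax(z) = [0.8438, 0.04201, 0.1142]
p2 = 0.1142, p0 = 0.8438

∂p2/∂z0 = -p2 × p0 = -0.1142 × 0.8438 = -0.09636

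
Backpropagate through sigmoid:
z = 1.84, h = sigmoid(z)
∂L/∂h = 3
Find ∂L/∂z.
∂L/∂z = 0.3548

σ(1.84) = 0.8629
σ'(1.84) = σ(1.84)(1 - σ(1.84)) = 0.8629 × 0.1371 = 0.1183
∂L/∂z = ∂L/∂h · σ'(z) = 3 × 0.1183 = 0.3548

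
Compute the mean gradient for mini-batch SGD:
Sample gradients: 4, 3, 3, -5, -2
Average gradient = 0.6

Average = (1/5)(4 + 3 + 3 + -5 + -2) = 3/5 = 0.6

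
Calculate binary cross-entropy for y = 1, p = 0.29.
L = 1.238

L = -1·log(0.29) - 0·log(0.71) = -log(0.29) = 1.238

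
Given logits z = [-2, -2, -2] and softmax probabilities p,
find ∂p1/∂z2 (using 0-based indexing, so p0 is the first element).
∂p1/∂z2 = -0.1111

p = softmax(z) = [0.3333, 0.3333, 0.3333]
p1 = 0.3333, p2 = 0.3333

∂p1/∂z2 = -p1 × p2 = -0.3333 × 0.3333 = -0.1111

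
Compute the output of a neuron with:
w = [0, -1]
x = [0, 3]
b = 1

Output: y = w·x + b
y = -2

y = (0)(0) + (-1)(3) + 1 = -2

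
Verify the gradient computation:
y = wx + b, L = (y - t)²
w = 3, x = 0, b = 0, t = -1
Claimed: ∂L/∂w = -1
Incorrect

y = (3)(0) + 0 = 0
∂L/∂y = 2(y - t) = 2(0 - -1) = 2
∂y/∂w = x = 0
∂L/∂w = 2 × 0 = 0

Claimed value: -1
Incorrect: The correct gradient is 0.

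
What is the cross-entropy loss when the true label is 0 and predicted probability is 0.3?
L = 0.3567

L = -0·log(0.3) - 1·log(0.7) = -log(0.7) = 0.3567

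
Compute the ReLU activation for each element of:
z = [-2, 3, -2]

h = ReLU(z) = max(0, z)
h = [0, 3, 0]

ReLU applied element-wise: max(0,-2)=0, max(0,3)=3, max(0,-2)=0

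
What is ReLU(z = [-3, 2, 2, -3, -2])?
h = [0, 2, 2, 0, 0]

ReLU applied element-wise: max(0,-3)=0, max(0,2)=2, max(0,2)=2, max(0,-3)=0, max(0,-2)=0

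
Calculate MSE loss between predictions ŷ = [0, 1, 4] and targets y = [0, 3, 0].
MSE = 6.667

MSE = (1/3)((0-0)² + (1-3)² + (4-0)²) = (1/3)(0 + 4 + 16) = 6.667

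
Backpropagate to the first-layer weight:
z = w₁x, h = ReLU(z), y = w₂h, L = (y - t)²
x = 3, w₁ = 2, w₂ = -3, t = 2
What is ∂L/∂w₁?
∂L/∂w₁ = 360

Forward pass:
z = w₁x = 2×3 = 6
h = ReLU(6) = 6
y = w₂h = -3×6 = -18

Backward pass:
∂L/∂y = 2(y - t) = 2(-18 - 2) = -40
∂y/∂h = w₂ = -3
∂h/∂z = 1 (ReLU derivative)
∂z/∂w₁ = x = 3

∂L/∂w₁ = -40 × -3 × 1 × 3 = 360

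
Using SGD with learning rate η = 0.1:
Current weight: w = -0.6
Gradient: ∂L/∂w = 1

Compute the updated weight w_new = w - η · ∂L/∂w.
w_new = -0.7

w_new = w - η·∂L/∂w = -0.6 - 0.1×(1) = -0.6 - (0.1) = -0.7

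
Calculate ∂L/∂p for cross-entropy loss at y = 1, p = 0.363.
∂L/∂p = -2.755

∂L/∂p = -y/p + (1-y)/(1-p) = -1/0.363 + 0 = -2.755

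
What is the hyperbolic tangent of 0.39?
0.3714

tanh(0.39) = (e^(0.39) - e^(-0.39))/(e^(0.39) + e^(-0.39)) = 0.3714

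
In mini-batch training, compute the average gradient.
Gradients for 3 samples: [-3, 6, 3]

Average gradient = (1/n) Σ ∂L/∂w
Average gradient = 2

Average = (1/3)(-3 + 6 + 3) = 6/3 = 2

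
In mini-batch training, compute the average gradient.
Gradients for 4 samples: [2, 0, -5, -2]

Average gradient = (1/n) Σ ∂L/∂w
Average gradient = -1.25

Average = (1/4)(2 + 0 + -5 + -2) = -5/4 = -1.25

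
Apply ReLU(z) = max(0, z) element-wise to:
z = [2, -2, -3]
h = [2, 0, 0]

ReLU applied element-wise: max(0,2)=2, max(0,-2)=0, max(0,-3)=0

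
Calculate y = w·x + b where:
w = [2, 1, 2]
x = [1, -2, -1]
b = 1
y = -1

y = (2)(1) + (1)(-2) + (2)(-1) + 1 = -1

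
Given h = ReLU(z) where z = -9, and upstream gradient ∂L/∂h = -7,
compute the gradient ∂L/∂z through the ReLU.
∂L/∂z = 0

h = ReLU(-9) = 0
Since z < 0: ∂h/∂z = 0
∂L/∂z = ∂L/∂h · ∂h/∂z = -7 × 0 = 0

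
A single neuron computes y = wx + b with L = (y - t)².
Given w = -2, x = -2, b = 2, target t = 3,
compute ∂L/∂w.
∂L/∂w = -12

y = wx + b = (-2)(-2) + 2 = 6
∂L/∂y = 2(y - t) = 2(6 - 3) = 6
∂y/∂w = x = -2
∂L/∂w = ∂L/∂y · ∂y/∂w = 6 × -2 = -12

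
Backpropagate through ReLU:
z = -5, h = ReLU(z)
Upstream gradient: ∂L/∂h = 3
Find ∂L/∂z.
∂L/∂z = 0

h = ReLU(-5) = 0
Since z < 0: ∂h/∂z = 0
∂L/∂z = ∂L/∂h · ∂h/∂z = 3 × 0 = 0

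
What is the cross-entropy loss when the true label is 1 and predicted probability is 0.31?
L = 1.171

L = -1·log(0.31) - 0·log(0.69) = -log(0.31) = 1.171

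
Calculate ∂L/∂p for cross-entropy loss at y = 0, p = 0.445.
∂L/∂p = 1.802

∂L/∂p = -y/p + (1-y)/(1-p) = 0 + 1/0.555 = 1.802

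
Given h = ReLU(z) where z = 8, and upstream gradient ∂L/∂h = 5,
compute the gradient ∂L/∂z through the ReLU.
∂L/∂z = 5

h = ReLU(8) = 8
Since z > 0: ∂h/∂z = 1
∂L/∂z = ∂L/∂h · ∂h/∂z = 5 × 1 = 5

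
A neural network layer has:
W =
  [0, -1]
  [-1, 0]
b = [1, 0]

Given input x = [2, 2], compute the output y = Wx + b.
y = [-1, -2]

Wx = [0×2 + -1×2, -1×2 + 0×2]
   = [-2, -2]
y = Wx + b = [-2 + 1, -2 + 0] = [-1, -2]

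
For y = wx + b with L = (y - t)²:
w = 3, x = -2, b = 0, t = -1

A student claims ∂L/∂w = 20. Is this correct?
Correct

y = (3)(-2) + 0 = -6
∂L/∂y = 2(y - t) = 2(-6 - -1) = -10
∂y/∂w = x = -2
∂L/∂w = -10 × -2 = 20

Claimed value: 20
Correct: The correct gradient is 20.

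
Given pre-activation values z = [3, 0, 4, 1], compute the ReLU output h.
h = [3, 0, 4, 1]

ReLU applied element-wise: max(0,3)=3, max(0,0)=0, max(0,4)=4, max(0,1)=1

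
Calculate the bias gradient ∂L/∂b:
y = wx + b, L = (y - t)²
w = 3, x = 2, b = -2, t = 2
∂L/∂b = 4

y = wx + b = (3)(2) + -2 = 4
∂L/∂y = 2(y - t) = 2(4 - 2) = 4
∂y/∂b = 1
∂L/∂b = ∂L/∂y · ∂y/∂b = 4 × 1 = 4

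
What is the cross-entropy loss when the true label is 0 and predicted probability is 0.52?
L = 0.734

L = -0·log(0.52) - 1·log(0.48) = -log(0.48) = 0.734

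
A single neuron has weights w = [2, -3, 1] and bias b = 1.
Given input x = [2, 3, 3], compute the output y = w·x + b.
y = -1

y = (2)(2) + (-3)(3) + (1)(3) + 1 = -1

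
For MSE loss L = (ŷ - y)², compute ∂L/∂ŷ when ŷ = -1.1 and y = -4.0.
∂L/∂ŷ = 5.8

∂L/∂ŷ = 2(ŷ - y) = 2(-1.1 - -4.0) = 2(2.9) = 5.8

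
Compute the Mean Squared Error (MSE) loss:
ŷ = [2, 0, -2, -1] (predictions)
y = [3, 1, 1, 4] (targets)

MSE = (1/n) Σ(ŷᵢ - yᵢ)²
MSE = 9

MSE = (1/4)((2-3)² + (0-1)² + (-2-1)² + (-1-4)²) = (1/4)(1 + 1 + 9 + 25) = 9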